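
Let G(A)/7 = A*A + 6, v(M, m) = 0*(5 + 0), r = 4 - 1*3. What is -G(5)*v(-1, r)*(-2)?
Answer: 0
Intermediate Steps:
r = 1 (r = 4 - 3 = 1)
v(M, m) = 0 (v(M, m) = 0*5 = 0)
G(A) = 42 + 7*A**2 (G(A) = 7*(A*A + 6) = 7*(A**2 + 6) = 7*(6 + A**2) = 42 + 7*A**2)
-G(5)*v(-1, r)*(-2) = -(42 + 7*5**2)*0*(-2) = -(42 + 7*25)*0*(-2) = -(42 + 175)*0*(-2) = -217*0*(-2) = -0*(-2) = -1*0 = 0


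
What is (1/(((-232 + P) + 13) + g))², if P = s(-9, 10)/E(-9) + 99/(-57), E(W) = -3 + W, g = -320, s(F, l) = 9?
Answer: 5776/1693569409 ≈ 3.4105e-6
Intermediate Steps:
P = -189/76 (P = 9/(-3 - 9) + 99/(-57) = 9/(-12) + 99*(-1/57) = 9*(-1/12) - 33/19 = -¾ - 33/19 = -189/76 ≈ -2.4868)
(1/(((-232 + P) + 13) + g))² = (1/(((-232 - 189/76) + 13) - 320))² = (1/((-17821/76 + 13) - 320))² = (1/(-16833/76 - 320))² = (1/(-41153/76))² = (-76/41153)² = 5776/1693569409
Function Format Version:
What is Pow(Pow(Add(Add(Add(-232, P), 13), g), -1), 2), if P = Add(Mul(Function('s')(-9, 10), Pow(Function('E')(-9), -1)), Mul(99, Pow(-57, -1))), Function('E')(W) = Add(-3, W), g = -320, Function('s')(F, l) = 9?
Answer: Rational(5776, 1693569409) ≈ 3.4105e-6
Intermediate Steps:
P = Rational(-189, 76) (P = Add(Mul(9, Pow(Add(-3, -9), -1)), Mul(99, Pow(-57, -1))) = Add(Mul(9, Pow(-12, -1)), Mul(99, Rational(-1, 57))) = Add(Mul(9, Rational(-1, 12)), Rational(-33, 19)) = Add(Rational(-3, 4), Rational(-33, 19)) = Rational(-189, 76) ≈ -2.4868)
Pow(Pow(Add(Add(Add(-232, P), 13), g), -1), 2) = Pow(Pow(Add(Add(Add(-232, Rational(-189, 76)), 13), -320), -1), 2) = Pow(Pow(Add(Add(Rational(-17821, 76), 13), -320), -1), 2) = Pow(Pow(Add(Rational(-16833, 76), -320), -1), 2) = Pow(Pow(Rational(-41153, 76), -1), 2) = Pow(Rational(-76, 41153), 2) = Rational(5776, 1693569409)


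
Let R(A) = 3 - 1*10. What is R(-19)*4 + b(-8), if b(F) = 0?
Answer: -28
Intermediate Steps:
R(A) = -7 (R(A) = 3 - 10 = -7)
R(-19)*4 + b(-8) = -7*4 + 0 = -28 + 0 = -28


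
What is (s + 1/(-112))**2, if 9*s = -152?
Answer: 290123089/1016064 ≈ 285.54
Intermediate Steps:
s = -152/9 (s = (1/9)*(-152) = -152/9 ≈ -16.889)
(s + 1/(-112))**2 = (-152/9 + 1/(-112))**2 = (-152/9 - 1/112)**2 = (-17033/1008)**2 = 290123089/1016064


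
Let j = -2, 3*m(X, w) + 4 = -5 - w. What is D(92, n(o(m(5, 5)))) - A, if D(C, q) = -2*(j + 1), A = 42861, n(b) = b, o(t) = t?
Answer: -42859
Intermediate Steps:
m(X, w) = -3 - w/3 (m(X, w) = -4/3 + (-5 - w)/3 = -4/3 + (-5/3 - w/3) = -3 - w/3)
D(C, q) = 2 (D(C, q) = -2*(-2 + 1) = -2*(-1) = 2)
D(92, n(o(m(5, 5)))) - A = 2 - 1*42861 = 2 - 42861 = -42859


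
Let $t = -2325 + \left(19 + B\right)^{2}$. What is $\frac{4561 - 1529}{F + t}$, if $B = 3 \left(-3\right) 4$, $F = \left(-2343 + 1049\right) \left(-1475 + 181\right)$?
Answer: $\frac{379}{209050} \approx 0.001813$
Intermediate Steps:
$F = 1674436$ ($F = \left(-1294\right) \left(-1294\right) = 1674436$)
$B = -36$ ($B = \left(-9\right) 4 = -36$)
$t = -2036$ ($t = -2325 + \left(19 - 36\right)^{2} = -2325 + \left(-17\right)^{2} = -2325 + 289 = -2036$)
$\frac{4561 - 1529}{F + t} = \frac{4561 - 1529}{1674436 - 2036} = \frac{3032}{1672400} = 3032 \cdot \frac{1}{1672400} = \frac{379}{209050}$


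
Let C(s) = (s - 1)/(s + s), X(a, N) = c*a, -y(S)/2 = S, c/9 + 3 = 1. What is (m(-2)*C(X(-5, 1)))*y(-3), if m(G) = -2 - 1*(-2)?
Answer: 0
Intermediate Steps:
c = -18 (c = -27 + 9*1 = -27 + 9 = -18)
y(S) = -2*S
m(G) = 0 (m(G) = -2 + 2 = 0)
X(a, N) = -18*a
C(s) = (-1 + s)/(2*s) (C(s) = (-1 + s)/((2*s)) = (-1 + s)*(1/(2*s)) = (-1 + s)/(2*s))
(m(-2)*C(X(-5, 1)))*y(-3) = (0*((-1 - 18*(-5))/(2*((-18*(-5))))))*(-2*(-3)) = (0*((½)*(-1 + 90)/90))*6 = (0*((½)*(1/90)*89))*6 = (0*(89/180))*6 = 0*6 = 0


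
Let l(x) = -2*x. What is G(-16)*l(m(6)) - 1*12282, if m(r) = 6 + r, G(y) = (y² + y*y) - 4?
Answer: -24474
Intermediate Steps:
G(y) = -4 + 2*y² (G(y) = (y² + y²) - 4 = 2*y² - 4 = -4 + 2*y²)
G(-16)*l(m(6)) - 1*12282 = (-4 + 2*(-16)²)*(-2*(6 + 6)) - 1*12282 = (-4 + 2*256)*(-2*12) - 12282 = (-4 + 512)*(-24) - 12282 = 508*(-24) - 12282 = -12192 - 12282 = -24474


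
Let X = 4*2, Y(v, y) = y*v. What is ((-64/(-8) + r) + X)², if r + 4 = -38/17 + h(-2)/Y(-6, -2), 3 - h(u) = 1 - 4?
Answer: 121801/1156 ≈ 105.36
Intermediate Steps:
Y(v, y) = v*y
h(u) = 6 (h(u) = 3 - (1 - 4) = 3 - 1*(-3) = 3 + 3 = 6)
X = 8
r = -195/34 (r = -4 + (-38/17 + 6/((-6*(-2)))) = -4 + (-38*1/17 + 6/12) = -4 + (-38/17 + 6*(1/12)) = -4 + (-38/17 + ½) = -4 - 59/34 = -195/34 ≈ -5.7353)
((-64/(-8) + r) + X)² = ((-64/(-8) - 195/34) + 8)² = ((-64*(-⅛) - 195/34) + 8)² = ((8 - 195/34) + 8)² = (77/34 + 8)² = (349/34)² = 121801/1156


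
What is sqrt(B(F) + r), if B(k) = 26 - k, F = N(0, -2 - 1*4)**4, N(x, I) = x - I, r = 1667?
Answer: sqrt(397) ≈ 19.925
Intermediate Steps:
F = 1296 (F = (0 - (-2 - 1*4))**4 = (0 - (-2 - 4))**4 = (0 - 1*(-6))**4 = (0 + 6)**4 = 6**4 = 1296)
sqrt(B(F) + r) = sqrt((26 - 1*1296) + 1667) = sqrt((26 - 1296) + 1667) = sqrt(-1270 + 1667) = sqrt(397)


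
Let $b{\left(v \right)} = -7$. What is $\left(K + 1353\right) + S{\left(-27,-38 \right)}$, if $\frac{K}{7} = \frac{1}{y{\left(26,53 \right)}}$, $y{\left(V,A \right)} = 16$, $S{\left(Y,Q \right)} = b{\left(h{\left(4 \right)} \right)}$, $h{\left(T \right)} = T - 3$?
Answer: $\frac{21543}{16} \approx 1346.4$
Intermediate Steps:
$h{\left(T \right)} = -3 + T$
$S{\left(Y,Q \right)} = -7$
$K = \frac{7}{16} \approx 0.4375$
$\left(K + 1353\right) + S{\left(-27,-38 \right)} = \left(\frac{7}{16} + 1353\right) - 7 = \frac{21655}{16} - 7 = \frac{21543}{16}$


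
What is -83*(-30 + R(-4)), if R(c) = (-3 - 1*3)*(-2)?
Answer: 1494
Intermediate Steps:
R(c) = 12 (R(c) = (-3 - 3)*(-2) = -6*(-2) = 12)
-83*(-30 + R(-4)) = -83*(-30 + 12) = -83*(-18) = 1494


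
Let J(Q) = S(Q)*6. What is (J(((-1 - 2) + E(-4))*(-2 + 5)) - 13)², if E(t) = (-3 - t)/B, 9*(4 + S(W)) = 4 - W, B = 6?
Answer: 7396/9 ≈ 821.78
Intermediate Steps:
S(W) = -32/9 - W/9 (S(W) = -4 + (4 - W)/9 = -4 + (4/9 - W/9) = -32/9 - W/9)
E(t) = -½ - t/6 (E(t) = (-3 - t)/6 = (-3 - t)*(⅙) = -½ - t/6)
J(Q) = -64/3 - 2*Q/3 (J(Q) = (-32/9 - Q/9)*6 = -64/3 - 2*Q/3)
(J(((-1 - 2) + E(-4))*(-2 + 5)) - 13)² = ((-64/3 - 2*((-1 - 2) + (-½ - ⅙*(-4)))*(-2 + 5)/3) - 13)² = ((-64/3 - 2*(-3 + (-½ + ⅔))*3/3) - 13)² = ((-64/3 - 2*(-3 + ⅙)*3/3) - 13)² = ((-64/3 - (-17)*3/9) - 13)² = ((-64/3 - ⅔*(-17/2)) - 13)² = ((-64/3 + 17/3) - 13)² = (-47/3 - 13)² = (-86/3)² = 7396/9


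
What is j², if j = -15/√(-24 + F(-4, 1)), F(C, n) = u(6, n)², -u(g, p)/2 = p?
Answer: -45/4 ≈ -11.250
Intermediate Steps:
u(g, p) = -2*p
F(C, n) = 4*n² (F(C, n) = (-2*n)² = 4*n²)
j = 3*I*√5/2 (j = -15/√(-24 + 4*1²) = -15/√(-24 + 4*1) = -15/√(-24 + 4) = -15*(-I*√5/10) = -(-3)*I*√5/2 = 3*I*√5/2 ≈ 3.3541*I)
j² = (3*I*√5/2)² = -45/4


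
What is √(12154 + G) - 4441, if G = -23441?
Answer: -4441 + I*√11287 ≈ -4441.0 + 106.24*I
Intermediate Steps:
√(12154 + G) - 4441 = √(12154 - 23441) - 4441 = √(-11287) - 4441 = I*√11287 - 4441 = -4441 + I*√11287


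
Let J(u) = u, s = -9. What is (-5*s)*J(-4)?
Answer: -180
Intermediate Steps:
(-5*s)*J(-4) = -5*(-9)*(-4) = 45*(-4) = -180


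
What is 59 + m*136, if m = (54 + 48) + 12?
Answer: 15563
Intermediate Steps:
m = 114 (m = 102 + 12 = 114)
59 + m*136 = 59 + 114*136 = 59 + 15504 = 15563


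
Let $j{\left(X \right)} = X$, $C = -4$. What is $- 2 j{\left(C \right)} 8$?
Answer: $64$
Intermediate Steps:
$- 2 j{\left(C \right)} 8 = \left(-2\right) \left(-4\right) 8 = 8 \cdot 8 = 64$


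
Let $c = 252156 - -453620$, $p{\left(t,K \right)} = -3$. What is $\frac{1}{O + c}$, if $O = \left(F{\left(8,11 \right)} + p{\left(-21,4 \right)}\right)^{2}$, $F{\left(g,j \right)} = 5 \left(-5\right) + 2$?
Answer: $\frac{1}{706452} \approx 1.4155 \cdot 10^{-6}$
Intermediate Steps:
$F{\left(g,j \right)} = -23$ ($F{\left(g,j \right)} = -25 + 2 = -23$)
$c = 705776$ ($c = 252156 + 453620 = 705776$)
$O = 676$ ($O = \left(-23 - 3\right)^{2} = \left(-26\right)^{2} = 676$)
$\frac{1}{O + c} = \frac{1}{676 + 705776} = \frac{1}{706452}$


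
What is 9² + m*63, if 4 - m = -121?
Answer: 7956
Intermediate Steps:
m = 125 (m = 4 - 1*(-121) = 4 + 121 = 125)
9² + m*63 = 9² + 125*63 = 81 + 7875 = 7956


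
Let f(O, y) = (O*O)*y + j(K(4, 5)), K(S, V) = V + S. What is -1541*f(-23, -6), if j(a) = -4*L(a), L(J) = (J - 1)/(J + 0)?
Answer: 44069518/9 ≈ 4.8966e+6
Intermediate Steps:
L(J) = (-1 + J)/J
K(S, V) = S + V
j(a) = -4*(-1 + a)/a
f(O, y) = -32/9 + y*O² (f(O, y) = (O*O)*y + (-4 + 4/(4 + 5)) = O²*y + (-4 + 4/9) = y*O² + (-4 + 4*(⅑)) = y*O² + (-4 + 4/9) = y*O² - 32/9 = -32/9 + y*O²)
-1541*f(-23, -6) = -1541*(-32/9 - 6*(-23)²) = -1541*(-32/9 - 6*529) = -1541*(-32/9 - 3174) = -1541*(-28598/9) = 44069518/9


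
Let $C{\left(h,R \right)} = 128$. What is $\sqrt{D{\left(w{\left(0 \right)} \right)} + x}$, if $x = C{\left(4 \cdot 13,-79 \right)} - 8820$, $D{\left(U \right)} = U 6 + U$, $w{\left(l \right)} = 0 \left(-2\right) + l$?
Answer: $2 i \sqrt{2173} \approx 93.231 i$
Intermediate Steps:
$w{\left(l \right)} = l$ ($w{\left(l \right)} = 0 + l = l$)
$D{\left(U \right)} = 7 U$ ($D{\left(U \right)} = 6 U + U = 7 U$)
$x = -8692$ ($x = 128 - 8820 = -8692$)
$\sqrt{D{\left(w{\left(0 \right)} \right)} + x} = \sqrt{7 \cdot 0 - 8692} = \sqrt{0 - 8692} = \sqrt{-8692} = 2 i \sqrt{2173}$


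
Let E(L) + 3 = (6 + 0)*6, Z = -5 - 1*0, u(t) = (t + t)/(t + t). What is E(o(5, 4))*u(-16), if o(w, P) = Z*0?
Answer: 33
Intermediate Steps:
u(t) = 1 (u(t) = (2*t)/((2*t)) = (2*t)*(1/(2*t)) = 1)
Z = -5 (Z = -5 + 0 = -5)
o(w, P) = 0 (o(w, P) = -5*0 = 0)
E(L) = 33 (E(L) = -3 + (6 + 0)*6 = -3 + 6*6 = -3 + 36 = 33)
E(o(5, 4))*u(-16) = 33*1 = 33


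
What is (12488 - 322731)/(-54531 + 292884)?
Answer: -310243/238353 ≈ -1.3016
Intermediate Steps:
(12488 - 322731)/(-54531 + 292884) = -310243/238353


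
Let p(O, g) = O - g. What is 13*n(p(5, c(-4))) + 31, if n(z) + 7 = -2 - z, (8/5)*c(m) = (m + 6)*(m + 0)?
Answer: -216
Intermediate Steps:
c(m) = 5*m*(6 + m)/8 (c(m) = 5*((m + 6)*(m + 0))/8 = 5*((6 + m)*m)/8 = 5*(m*(6 + m))/8 = 5*m*(6 + m)/8)
n(z) = -9 - z (n(z) = -7 + (-2 - z) = -9 - z)
13*n(p(5, c(-4))) + 31 = 13*(-9 - (5 - 5*(-4)*(6 - 4)/8)) + 31 = 13*(-9 - (5 - 5*(-4)*2/8)) + 31 = 13*(-9 - (5 - 1*(-5))) + 31 = 13*(-9 - (5 + 5)) + 31 = 13*(-9 - 1*10) + 31 = 13*(-9 - 10) + 31 = 13*(-19) + 31 = -247 + 31 = -216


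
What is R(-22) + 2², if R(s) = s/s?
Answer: 5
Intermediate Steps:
R(s) = 1
R(-22) + 2² = 1 + 2² = 1 + 4 = 5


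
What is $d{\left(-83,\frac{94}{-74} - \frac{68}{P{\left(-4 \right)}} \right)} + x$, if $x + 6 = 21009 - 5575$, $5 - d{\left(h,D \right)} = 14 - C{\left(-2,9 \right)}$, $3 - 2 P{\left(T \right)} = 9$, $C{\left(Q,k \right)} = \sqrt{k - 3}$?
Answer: $15419 + \sqrt{6} \approx 15421.0$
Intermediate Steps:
$C{\left(Q,k \right)} = \sqrt{-3 + k}$
$P{\left(T \right)} = -3$ ($P{\left(T \right)} = \frac{3}{2} - \frac{9}{2} = -3$)
$d{\left(h,D \right)} = -9 + \sqrt{6}$ ($d{\left(h,D \right)} = 5 - \left(14 - \sqrt{-3 + 9}\right) = 5 - \left(14 - \sqrt{6}\right) = -9 + \sqrt{6}$)
$x = 15428$ ($x = -6 + \left(21009 - 5575\right) = -6 + 15434 = 15428$)
$d{\left(-83,\frac{94}{-74} - \frac{68}{P{\left(-4 \right)}} \right)} + x = \left(-9 + \sqrt{6}\right) + 15428 = 15419 + \sqrt{6}$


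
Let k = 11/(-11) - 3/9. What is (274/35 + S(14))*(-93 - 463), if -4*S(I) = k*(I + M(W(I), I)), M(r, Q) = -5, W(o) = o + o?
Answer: -210724/35 ≈ -6020.7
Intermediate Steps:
W(o) = 2*o
k = -4/3 (k = 11*(-1/11) - 3*⅑ = -1 - ⅓ = -4/3 ≈ -1.3333)
S(I) = -5/3 + I/3 (S(I) = -(-1)*(I - 5)/3 = -(-1)*(-5 + I)/3 = -(20/3 - 4*I/3)/4 = -5/3 + I/3)
(274/35 + S(14))*(-93 - 463) = (274/35 + (-5/3 + (⅓)*14))*(-93 - 463) = (274*(1/35) + (-5/3 + 14/3))*(-556) = (274/35 + 3)*(-556) = (379/35)*(-556) = -210724/35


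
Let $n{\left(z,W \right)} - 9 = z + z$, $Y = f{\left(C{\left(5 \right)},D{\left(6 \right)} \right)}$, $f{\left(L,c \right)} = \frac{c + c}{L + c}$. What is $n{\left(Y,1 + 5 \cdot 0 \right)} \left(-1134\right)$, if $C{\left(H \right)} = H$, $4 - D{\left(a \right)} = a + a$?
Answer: $-22302$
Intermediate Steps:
$D{\left(a \right)} = 4 - 2 a$ ($D{\left(a \right)} = 4 - \left(a + a\right) = 4 - 2 a$)
$f{\left(L,c \right)} = \frac{2 c}{L + c}$
$Y = \frac{16}{3}$ ($Y = \frac{2 \left(4 - 12\right)}{5 + \left(4 - 12\right)} = 2 \left(-8\right) \frac{1}{5 - 8} = 2 \left(-8\right) \frac{1}{-3} = 2 \left(-8\right) \left(- \frac{1}{3}\right) = \frac{16}{3} \approx 5.3333$)
$n{\left(z,W \right)} = 9 + 2 z$ ($n{\left(z,W \right)} = 9 + \left(z + z\right) = 9 + 2 z$)
$n{\left(Y,1 + 5 \cdot 0 \right)} \left(-1134\right) = \left(9 + 2 \cdot \frac{16}{3}\right) \left(-1134\right) = \left(9 + \frac{32}{3}\right) \left(-1134\right) = \frac{59}{3} \left(-1134\right) = -22302$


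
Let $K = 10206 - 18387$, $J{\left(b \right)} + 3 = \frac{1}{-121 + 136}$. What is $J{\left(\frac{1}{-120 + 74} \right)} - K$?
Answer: $\frac{122671}{15} \approx 8178.1$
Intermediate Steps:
$J{\left(b \right)} = - \frac{44}{15}$ ($J{\left(b \right)} = -3 + \frac{1}{-121 + 136} = -3 + \frac{1}{15} = - \frac{44}{15}$)
$K = -8181$
$J{\left(\frac{1}{-120 + 74} \right)} - K = - \frac{44}{15} - -8181 = - \frac{44}{15} + 8181 = \frac{122671}{15}$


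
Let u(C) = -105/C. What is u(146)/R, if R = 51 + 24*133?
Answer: -35/157826 ≈ -0.00022176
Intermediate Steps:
R = 3243 (R = 51 + 3192 = 3243)
u(146)/R = -105/146/3243 = -105*1/146*(1/3243) = -105/146*1/3243 = -35/157826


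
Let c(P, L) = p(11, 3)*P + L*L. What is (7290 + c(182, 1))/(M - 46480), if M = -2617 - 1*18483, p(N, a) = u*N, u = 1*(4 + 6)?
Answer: -881/2180 ≈ -0.40413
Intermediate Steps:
u = 10 (u = 1*10 = 10)
p(N, a) = 10*N
c(P, L) = L² + 110*P (c(P, L) = (10*11)*P + L*L = 110*P + L² = L² + 110*P)
M = -21100 (M = -2617 - 18483 = -21100)
(7290 + c(182, 1))/(M - 46480) = (7290 + (1² + 110*182))/(-21100 - 46480) = (7290 + (1 + 20020))/(-67580) = (7290 + 20021)*(-1/67580) = 27311*(-1/67580) = -881/2180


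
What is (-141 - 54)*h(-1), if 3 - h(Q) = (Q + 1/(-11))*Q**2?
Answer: -8775/11 ≈ -797.73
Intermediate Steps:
h(Q) = 3 - Q**2*(-1/11 + Q) (h(Q) = 3 - (Q + 1/(-11))*Q**2 = 3 - (Q - 1/11)*Q**2 = 3 - (-1/11 + Q)*Q**2 = 3 - Q**2*(-1/11 + Q))
(-141 - 54)*h(-1) = (-141 - 54)*(3 - 1*(-1)**3 + (1/11)*(-1)**2) = -195*(3 - 1*(-1) + (1/11)*1) = -195*(3 + 1 + 1/11) = -195*45/11 = -8775/11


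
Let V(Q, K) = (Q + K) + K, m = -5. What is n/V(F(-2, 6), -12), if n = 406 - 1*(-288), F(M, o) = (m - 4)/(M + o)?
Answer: -2776/105 ≈ -26.438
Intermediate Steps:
F(M, o) = -9/(M + o) (F(M, o) = (-5 - 4)/(M + o) = -9/(M + o))
V(Q, K) = Q + 2*K (V(Q, K) = (K + Q) + K = Q + 2*K)
n = 694 (n = 406 + 288 = 694)
n/V(F(-2, 6), -12) = 694/(-9/(-2 + 6) + 2*(-12)) = 694/(-9/4 - 24) = 694/(-105/4) = 694*(-4/105) = -2776/105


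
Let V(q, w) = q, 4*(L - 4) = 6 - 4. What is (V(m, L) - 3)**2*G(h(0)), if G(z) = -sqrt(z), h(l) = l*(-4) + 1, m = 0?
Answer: -9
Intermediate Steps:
L = 9/2 (L = 4 + (6 - 4)/4 = 4 + (1/4)*2 = 4 + 1/2 = 9/2 ≈ 4.5000)
h(l) = 1 - 4*l (h(l) = -4*l + 1 = 1 - 4*l)
(V(m, L) - 3)**2*G(h(0)) = (0 - 3)**2*(-sqrt(1 - 4*0)) = (-3)**2*(-sqrt(1 + 0)) = 9*(-sqrt(1)) = 9*(-1*1) = 9*(-1) = -9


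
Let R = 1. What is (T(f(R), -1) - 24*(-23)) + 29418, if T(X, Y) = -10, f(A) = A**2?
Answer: 29960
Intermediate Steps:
(T(f(R), -1) - 24*(-23)) + 29418 = (-10 - 24*(-23)) + 29418 = (-10 + 552) + 29418 = 542 + 29418 = 29960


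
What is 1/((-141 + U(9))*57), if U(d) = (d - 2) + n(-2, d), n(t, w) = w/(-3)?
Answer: -1/7809 ≈ -0.00012806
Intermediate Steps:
n(t, w) = -w/3 (n(t, w) = w*(-⅓) = -w/3)
U(d) = -2 + 2*d/3 (U(d) = (d - 2) - d/3 = (-2 + d) - d/3 = -2 + 2*d/3)
1/((-141 + U(9))*57) = 1/((-141 + (-2 + (⅔)*9))*57) = 1/((-141 + (-2 + 6))*57) = 1/((-141 + 4)*57) = 1/(-137*57) = 1/(-7809) = -1/7809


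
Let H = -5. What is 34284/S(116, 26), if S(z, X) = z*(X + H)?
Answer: 2857/203 ≈ 14.074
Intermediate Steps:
S(z, X) = z*(-5 + X) (S(z, X) = z*(X - 5) = z*(-5 + X))
34284/S(116, 26) = 34284/((116*(-5 + 26))) = 34284/((116*21)) = 34284/2436 = 34284*(1/2436) = 2857/203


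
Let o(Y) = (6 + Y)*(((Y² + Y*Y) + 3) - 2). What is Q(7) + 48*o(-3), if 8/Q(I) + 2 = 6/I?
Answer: 2729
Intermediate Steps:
Q(I) = 8/(-2 + 6/I)
o(Y) = (1 + 2*Y²)*(6 + Y) (o(Y) = (6 + Y)*(((Y² + Y²) + 3) - 2) = (6 + Y)*((2*Y² + 3) - 2) = (6 + Y)*((3 + 2*Y²) - 2) = (6 + Y)*(1 + 2*Y²) = (1 + 2*Y²)*(6 + Y))
Q(7) + 48*o(-3) = -4*7/(-3 + 7) + 48*(6 - 3 + 2*(-3)³ + 12*(-3)²) = -4*7/4 + 48*(6 - 3 + 2*(-27) + 12*9) = -4*7*¼ + 48*(6 - 3 - 54 + 108) = -7 + 48*57 = -7 + 2736 = 2729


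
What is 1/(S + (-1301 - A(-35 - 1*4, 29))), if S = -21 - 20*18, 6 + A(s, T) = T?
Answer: -1/1705 ≈ -0.00058651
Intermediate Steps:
A(s, T) = -6 + T
S = -381 (S = -21 - 360 = -381)
1/(S + (-1301 - A(-35 - 1*4, 29))) = 1/(-381 + (-1301 - (-6 + 29))) = 1/(-381 + (-1301 - 1*23)) = 1/(-381 + (-1301 - 23)) = 1/(-381 - 1324) = 1/(-1705) = -1/1705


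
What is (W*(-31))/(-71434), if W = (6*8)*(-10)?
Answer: -7440/35717 ≈ -0.20830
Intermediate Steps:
W = -480 (W = 48*(-10) = -480)
(W*(-31))/(-71434) = -480*(-31)/(-71434) = 14880*(-1/71434) = -7440/35717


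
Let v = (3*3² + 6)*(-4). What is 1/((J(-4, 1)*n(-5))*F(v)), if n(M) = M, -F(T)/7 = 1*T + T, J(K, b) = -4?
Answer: 1/36960 ≈ 2.7056e-5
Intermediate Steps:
v = -132 (v = (3*9 + 6)*(-4) = (27 + 6)*(-4) = 33*(-4) = -132)
F(T) = -14*T (F(T) = -7*(1*T + T) = -7*(T + T) = -14*T)
1/((J(-4, 1)*n(-5))*F(v)) = 1/((-4*(-5))*(-14*(-132))) = 1/(20*1848) = 1/36960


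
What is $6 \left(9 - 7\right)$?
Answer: $12$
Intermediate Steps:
$6 \left(9 - 7\right) = 6 \cdot 2 = 12$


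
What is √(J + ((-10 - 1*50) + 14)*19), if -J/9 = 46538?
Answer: 2*I*√104929 ≈ 647.85*I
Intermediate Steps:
J = -418842 (J = -9*46538 = -418842)
√(J + ((-10 - 1*50) + 14)*19) = √(-418842 + ((-10 - 1*50) + 14)*19) = √(-418842 + ((-10 - 50) + 14)*19) = √(-418842 + (-60 + 14)*19) = √(-418842 - 46*19) = √(-418842 - 874) = √(-419716) = 2*I*√104929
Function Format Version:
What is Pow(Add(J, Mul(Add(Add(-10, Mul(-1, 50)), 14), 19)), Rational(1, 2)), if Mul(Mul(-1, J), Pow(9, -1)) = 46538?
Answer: Mul(2, I, Pow(104929, Rational(1, 2))) ≈ Mul(647.85, I)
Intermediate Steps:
J = -418842 (J = Mul(-9, 46538) = -418842)
Pow(Add(J, Mul(Add(Add(-10, Mul(-1, 50)), 14), 19)), Rational(1, 2)) = Pow(Add(-418842, Mul(Add(Add(-10, Mul(-1, 50)), 14), 19)), Rational(1, 2)) = Pow(Add(-418842, Mul(Add(Add(-10, -50), 14), 19)), Rational(1, 2)) = Pow(Add(-418842, Mul(Add(-60, 14), 19)), Rational(1, 2)) = Pow(Add(-418842, Mul(-46, 19)), Rational(1, 2)) = Pow(Add(-418842, -874), Rational(1, 2)) = Pow(-419716, Rational(1, 2)) = Mul(2, I, Pow(104929, Rational(1, 2)))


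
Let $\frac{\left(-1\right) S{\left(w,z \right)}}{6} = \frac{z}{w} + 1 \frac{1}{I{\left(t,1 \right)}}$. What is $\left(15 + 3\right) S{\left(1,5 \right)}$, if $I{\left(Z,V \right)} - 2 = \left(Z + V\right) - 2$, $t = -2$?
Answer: $-432$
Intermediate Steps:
$I{\left(Z,V \right)} = V + Z$ ($I{\left(Z,V \right)} = 2 - \left(2 - V - Z\right) = 2 + \left(-2 + V + Z\right) = V + Z$)
$S{\left(w,z \right)} = 6 - \frac{6 z}{w}$ ($S{\left(w,z \right)} = - 6 \left(\frac{z}{w} + 1 \frac{1}{1 - 2}\right) = - 6 \left(\frac{z}{w} + 1 \frac{1}{-1}\right) = - 6 \left(\frac{z}{w} + 1 \left(-1\right)\right) = - 6 \left(\frac{z}{w} - 1\right) = - 6 \left(-1 + \frac{z}{w}\right) = 6 - \frac{6 z}{w}$)
$\left(15 + 3\right) S{\left(1,5 \right)} = \left(15 + 3\right) \left(6 - \frac{30}{1}\right) = 18 \left(6 - 30 \cdot 1\right) = 18 \left(6 - 30\right) = 18 \left(-24\right) = -432$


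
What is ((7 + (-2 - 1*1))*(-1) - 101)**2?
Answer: 11025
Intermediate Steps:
((7 + (-2 - 1*1))*(-1) - 101)**2 = ((7 + (-2 - 1))*(-1) - 101)**2 = ((7 - 3)*(-1) - 101)**2 = (4*(-1) - 101)**2 = (-4 - 101)**2 = (-105)**2 = 11025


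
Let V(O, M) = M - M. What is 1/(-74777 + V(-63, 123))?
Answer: -1/74777 ≈ -1.3373e-5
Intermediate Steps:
V(O, M) = 0
1/(-74777 + V(-63, 123)) = 1/(-74777 + 0) = 1/(-74777) = -1/74777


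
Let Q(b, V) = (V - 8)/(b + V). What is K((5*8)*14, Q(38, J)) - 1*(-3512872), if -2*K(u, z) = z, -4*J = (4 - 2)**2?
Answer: 259952537/74 ≈ 3.5129e+6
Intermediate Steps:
J = -1 (J = -(4 - 2)**2/4 = -1/4*2**2 = -1/4*4 = -1)
Q(b, V) = (-8 + V)/(V + b)
K(u, z) = -z/2
K((5*8)*14, Q(38, J)) - 1*(-3512872) = -(-8 - 1)/(2*(-1 + 38)) - 1*(-3512872) = -(-9)/(2*37) + 3512872 = -(-9)/74 + 3512872 = -1/2*(-9/37) + 3512872 = 9/74 + 3512872 = 259952537/74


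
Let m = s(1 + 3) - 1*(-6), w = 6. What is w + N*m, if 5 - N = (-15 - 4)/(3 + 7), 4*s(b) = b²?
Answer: 75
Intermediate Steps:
s(b) = b²/4
m = 10 (m = (1 + 3)²/4 - 1*(-6) = (¼)*4² + 6 = (¼)*16 + 6 = 4 + 6 = 10)
N = 69/10 (N = 5 - (-15 - 4)/(3 + 7) = 5 - (-19)/10 = 5 - 1*(-19/10) = 5 + 19/10 = 69/10 ≈ 6.9000)
w + N*m = 6 + (69/10)*10 = 6 + 69 = 75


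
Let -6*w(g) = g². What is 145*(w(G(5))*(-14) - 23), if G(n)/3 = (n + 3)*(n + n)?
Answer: 19484665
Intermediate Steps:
G(n) = 6*n*(3 + n) (G(n) = 3*((n + 3)*(n + n)) = 3*((3 + n)*(2*n)) = 3*(2*n*(3 + n)) = 6*n*(3 + n))
w(g) = -g²/6
145*(w(G(5))*(-14) - 23) = 145*(-900*(3 + 5)²/6*(-14) - 23) = 145*(-(6*5*8)²/6*(-14) - 23) = 145*(-⅙*240²*(-14) - 23) = 145*(-⅙*57600*(-14) - 23) = 145*(-9600*(-14) - 23) = 145*(134400 - 23) = 145*134377 = 19484665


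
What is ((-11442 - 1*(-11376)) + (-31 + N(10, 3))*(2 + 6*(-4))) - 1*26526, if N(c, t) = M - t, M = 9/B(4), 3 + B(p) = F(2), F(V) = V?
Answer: -25646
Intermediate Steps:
B(p) = -1 (B(p) = -3 + 2 = -1)
M = -9 (M = 9/(-1) = 9*(-1) = -9)
N(c, t) = -9 - t
((-11442 - 1*(-11376)) + (-31 + N(10, 3))*(2 + 6*(-4))) - 1*26526 = ((-11442 - 1*(-11376)) + (-31 + (-9 - 1*3))*(2 + 6*(-4))) - 1*26526 = ((-11442 + 11376) + (-31 + (-9 - 3))*(2 - 24)) - 26526 = (-66 + (-31 - 12)*(-22)) - 26526 = (-66 - 43*(-22)) - 26526 = (-66 + 946) - 26526 = 880 - 26526 = -25646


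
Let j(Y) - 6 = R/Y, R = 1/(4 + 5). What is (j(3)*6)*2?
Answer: 652/9 ≈ 72.444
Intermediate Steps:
R = ⅑ (R = 1/9 = ⅑ ≈ 0.11111)
j(Y) = 6 + 1/(9*Y)
(j(3)*6)*2 = ((6 + (⅑)/3)*6)*2 = ((6 + (⅑)*(⅓))*6)*2 = ((6 + 1/27)*6)*2 = ((163/27)*6)*2 = (326/9)*2 = 652/9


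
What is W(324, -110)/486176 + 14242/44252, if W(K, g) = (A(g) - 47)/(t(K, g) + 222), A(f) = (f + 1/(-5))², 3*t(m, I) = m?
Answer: 7142170167419/22186580988000 ≈ 0.32191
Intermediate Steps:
t(m, I) = m/3
A(f) = (-⅕ + f)² (A(f) = (f - ⅕)² = (-⅕ + f)²)
W(K, g) = (-47 + (-1 + 5*g)²/25)/(222 + K/3) (W(K, g) = ((-1 + 5*g)²/25 - 47)/(K/3 + 222) = (-47 + (-1 + 5*g)²/25)/(222 + K/3))
W(324, -110)/486176 + 14242/44252 = (3*(-1175 + (-1 + 5*(-110))²)/(25*(666 + 324)))/486176 + 14242/44252 = ((3/25)*(-1175 + (-1 - 550)²)/990)*(1/486176) + 14242*(1/44252) = ((3/25)*(1/990)*(-1175 + (-551)²))*(1/486176) + 7121/22126 = ((3/25)*(1/990)*(-1175 + 303601))*(1/486176) + 7121/22126 = ((3/25)*(1/990)*302426)*(1/486176) + 7121/22126 = (151213/4125)*(1/486176) + 7121/22126 = 151213/2005476000 + 7121/22126 = 7142170167419/22186580988000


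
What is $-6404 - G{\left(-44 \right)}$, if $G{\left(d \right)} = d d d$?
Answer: $78780$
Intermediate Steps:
$G{\left(d \right)} = d^{3}$ ($G{\left(d \right)} = d^{2} d = d^{3}$)
$-6404 - G{\left(-44 \right)} = -6404 - \left(-44\right)^{3} = -6404 - -85184 = -6404 + 85184 = 78780$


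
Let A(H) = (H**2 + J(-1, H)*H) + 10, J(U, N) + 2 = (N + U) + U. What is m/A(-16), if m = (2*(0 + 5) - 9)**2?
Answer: 1/586 ≈ 0.0017065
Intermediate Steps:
J(U, N) = -2 + N + 2*U (J(U, N) = -2 + ((N + U) + U) = -2 + (N + 2*U) = -2 + N + 2*U)
m = 1 (m = (2*5 - 9)**2 = (10 - 9)**2 = 1**2 = 1)
A(H) = 10 + H**2 + H*(-4 + H) (A(H) = (H**2 + (-2 + H + 2*(-1))*H) + 10 = (H**2 + (-2 + H - 2)*H) + 10 = (H**2 + (-4 + H)*H) + 10 = (H**2 + H*(-4 + H)) + 10 = 10 + H**2 + H*(-4 + H))
m/A(-16) = 1/(10 + (-16)**2 - 16*(-4 - 16)) = 1/(10 + 256 - 16*(-20)) = 1/(10 + 256 + 320) = 1/586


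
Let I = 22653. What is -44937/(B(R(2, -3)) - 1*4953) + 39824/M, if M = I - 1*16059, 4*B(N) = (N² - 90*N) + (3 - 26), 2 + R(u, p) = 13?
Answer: 251221801/17065272 ≈ 14.721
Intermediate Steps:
R(u, p) = 11 (R(u, p) = -2 + 13 = 11)
B(N) = -23/4 - 45*N/2 + N²/4 (B(N) = ((N² - 90*N) + (3 - 26))/4 = ((N² - 90*N) - 23)/4 = (-23 + N² - 90*N)/4 = -23/4 - 45*N/2 + N²/4)
M = 6594 (M = 22653 - 1*16059 = 22653 - 16059 = 6594)
-44937/(B(R(2, -3)) - 1*4953) + 39824/M = -44937/((-23/4 - 45/2*11 + (¼)*11²) - 1*4953) + 39824/6594 = -44937/((-23/4 - 495/2 + (¼)*121) - 4953) + 39824*(1/6594) = -44937/((-23/4 - 495/2 + 121/4) - 4953) + 19912/3297 = -44937/(-223 - 4953) + 19912/3297 = -44937/(-5176) + 19912/3297 = -44937*(-1/5176) + 19912/3297 = 44937/5176 + 19912/3297 = 251221801/17065272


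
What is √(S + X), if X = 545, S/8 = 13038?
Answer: √104849 ≈ 323.80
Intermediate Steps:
S = 104304 (S = 8*13038 = 104304)
√(S + X) = √(104304 + 545) = √104849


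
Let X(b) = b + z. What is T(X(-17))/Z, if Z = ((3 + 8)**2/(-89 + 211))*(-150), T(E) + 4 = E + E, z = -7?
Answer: 3172/9075 ≈ 0.34953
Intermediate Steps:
X(b) = -7 + b (X(b) = b - 7 = -7 + b)
T(E) = -4 + 2*E (T(E) = -4 + (E + E) = -4 + 2*E)
Z = -9075/61 (Z = (11**2/122)*(-150) = (121*(1/122))*(-150) = (121/122)*(-150) = -9075/61 ≈ -148.77)
T(X(-17))/Z = (-4 + 2*(-7 - 17))/(-9075/61) = (-4 + 2*(-24))*(-61/9075) = (-4 - 48)*(-61/9075) = -52*(-61/9075) = 3172/9075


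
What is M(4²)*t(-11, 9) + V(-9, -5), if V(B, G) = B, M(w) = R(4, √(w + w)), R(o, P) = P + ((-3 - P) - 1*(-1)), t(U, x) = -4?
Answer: -1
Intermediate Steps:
R(o, P) = -2 (R(o, P) = P + ((-3 - P) + 1) = P + (-2 - P) = -2)
M(w) = -2
M(4²)*t(-11, 9) + V(-9, -5) = -2*(-4) - 9 = 8 - 9 = -1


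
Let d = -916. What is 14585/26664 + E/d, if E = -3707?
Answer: 28050827/6106056 ≈ 4.5939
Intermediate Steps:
14585/26664 + E/d = 14585/26664 - 3707/(-916) = 14585*(1/26664) - 3707*(-1/916) = 14585/26664 + 3707/916 = 28050827/6106056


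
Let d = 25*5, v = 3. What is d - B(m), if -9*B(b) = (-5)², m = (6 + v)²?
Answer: 1150/9 ≈ 127.78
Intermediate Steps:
m = 81 (m = (6 + 3)² = 9² = 81)
B(b) = -25/9 (B(b) = -⅑*(-5)² = -⅑*25 = -25/9)
d = 125
d - B(m) = 125 - 1*(-25/9) = 125 + 25/9 = 1150/9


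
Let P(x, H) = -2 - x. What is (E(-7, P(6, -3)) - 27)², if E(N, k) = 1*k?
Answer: 1225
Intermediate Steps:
E(N, k) = k
(E(-7, P(6, -3)) - 27)² = ((-2 - 1*6) - 27)² = ((-2 - 6) - 27)² = (-8 - 27)² = (-35)² = 1225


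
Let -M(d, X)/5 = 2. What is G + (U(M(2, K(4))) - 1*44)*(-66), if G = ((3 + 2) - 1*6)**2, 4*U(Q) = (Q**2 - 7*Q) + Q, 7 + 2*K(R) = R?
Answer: 265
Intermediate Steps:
K(R) = -7/2 + R/2
M(d, X) = -10 (M(d, X) = -5*2 = -10)
U(Q) = -3*Q/2 + Q**2/4 (U(Q) = ((Q**2 - 7*Q) + Q)/4 = (Q**2 - 6*Q)/4 = -3*Q/2 + Q**2/4)
G = 1 (G = (5 - 6)**2 = (-1)**2 = 1)
G + (U(M(2, K(4))) - 1*44)*(-66) = 1 + ((1/4)*(-10)*(-6 - 10) - 1*44)*(-66) = 1 + ((1/4)*(-10)*(-16) - 44)*(-66) = 1 + (40 - 44)*(-66) = 1 - 4*(-66) = 1 + 264 = 265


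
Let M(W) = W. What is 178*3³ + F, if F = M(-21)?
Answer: 4785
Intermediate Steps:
F = -21
178*3³ + F = 178*3³ - 21 = 178*27 - 21 = 4806 - 21 = 4785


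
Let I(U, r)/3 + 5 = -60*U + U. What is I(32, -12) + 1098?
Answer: -4581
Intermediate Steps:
I(U, r) = -15 - 177*U (I(U, r) = -15 + 3*(-60*U + U) = -15 + 3*(-59*U) = -15 - 177*U)
I(32, -12) + 1098 = (-15 - 177*32) + 1098 = (-15 - 5664) + 1098 = -5679 + 1098 = -4581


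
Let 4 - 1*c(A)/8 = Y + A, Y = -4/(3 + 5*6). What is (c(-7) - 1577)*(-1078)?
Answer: 4812290/3 ≈ 1.6041e+6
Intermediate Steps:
Y = -4/33 (Y = -4/(3 + 30) = -4/33 ≈ -0.12121)
c(A) = 1088/33 - 8*A (c(A) = 32 - 8*(-4/33 + A) = 32 + (32/33 - 8*A) = 1088/33 - 8*A)
(c(-7) - 1577)*(-1078) = ((1088/33 - 8*(-7)) - 1577)*(-1078) = ((1088/33 + 56) - 1577)*(-1078) = (2936/33 - 1577)*(-1078) = -49105/33*(-1078) = 4812290/3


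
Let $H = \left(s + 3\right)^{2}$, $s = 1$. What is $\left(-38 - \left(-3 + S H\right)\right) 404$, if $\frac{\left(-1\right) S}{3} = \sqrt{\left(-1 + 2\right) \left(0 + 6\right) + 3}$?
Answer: $44036$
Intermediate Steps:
$S = -9$ ($S = - 3 \sqrt{\left(-1 + 2\right) \left(0 + 6\right) + 3} = - 3 \sqrt{1 \cdot 6 + 3} = - 3 \sqrt{6 + 3} = - 3 \sqrt{9} = \left(-3\right) 3 = -9$)
$H = 16$ ($H = \left(1 + 3\right)^{2} = 4^{2} = 16$)
$\left(-38 - \left(-3 + S H\right)\right) 404 = \left(-38 - \left(-3 - 144\right)\right) 404 = \left(-38 - -147\right) 404 = \left(-38 + 147\right) 404 = 109 \cdot 404 = 44036$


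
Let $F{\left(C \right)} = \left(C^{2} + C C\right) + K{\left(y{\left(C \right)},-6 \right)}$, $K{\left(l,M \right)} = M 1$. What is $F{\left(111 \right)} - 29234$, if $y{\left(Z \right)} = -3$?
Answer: $-4598$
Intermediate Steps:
$K{\left(l,M \right)} = M$
$F{\left(C \right)} = -6 + 2 C^{2}$ ($F{\left(C \right)} = \left(C^{2} + C C\right) - 6 = \left(C^{2} + C^{2}\right) - 6 = 2 C^{2} - 6 = -6 + 2 C^{2}$)
$F{\left(111 \right)} - 29234 = \left(-6 + 2 \cdot 111^{2}\right) - 29234 = \left(-6 + 2 \cdot 12321\right) - 29234 = \left(-6 + 24642\right) - 29234 = 24636 - 29234 = -4598$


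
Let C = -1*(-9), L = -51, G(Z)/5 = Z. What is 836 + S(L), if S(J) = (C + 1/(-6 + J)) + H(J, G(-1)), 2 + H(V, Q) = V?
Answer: 45143/57 ≈ 791.98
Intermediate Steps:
G(Z) = 5*Z
C = 9
H(V, Q) = -2 + V
S(J) = 7 + J + 1/(-6 + J) (S(J) = (9 + 1/(-6 + J)) + (-2 + J) = 7 + J + 1/(-6 + J))
836 + S(L) = 836 + (-41 - 51 + (-51)**2)/(-6 - 51) = 836 + (-41 - 51 + 2601)/(-57) = 836 - 1/57*2509 = 836 - 2509/57 = 45143/57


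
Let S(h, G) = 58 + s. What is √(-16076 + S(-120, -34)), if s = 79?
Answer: 3*I*√1771 ≈ 126.25*I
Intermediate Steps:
S(h, G) = 137 (S(h, G) = 58 + 79 = 137)
√(-16076 + S(-120, -34)) = √(-16076 + 137) = √(-15939) = 3*I*√1771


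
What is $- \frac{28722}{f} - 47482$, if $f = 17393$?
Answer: $- \frac{825883148}{17393} \approx -47484.0$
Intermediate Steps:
$- \frac{28722}{f} - 47482 = - \frac{28722}{17393} - 47482 = - \frac{825883148}{17393}$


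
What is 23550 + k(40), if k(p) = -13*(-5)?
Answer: 23615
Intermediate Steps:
k(p) = 65
23550 + k(40) = 23550 + 65 = 23615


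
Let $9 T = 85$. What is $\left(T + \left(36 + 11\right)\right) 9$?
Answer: $508$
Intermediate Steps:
$T = \frac{85}{9}$ ($T = \frac{1}{9} \cdot 85 = \frac{85}{9} \approx 9.4444$)
$\left(T + \left(36 + 11\right)\right) 9 = \left(\frac{85}{9} + \left(36 + 11\right)\right) 9 = \left(\frac{85}{9} + 47\right) 9 = \frac{508}{9} \cdot 9 = 508$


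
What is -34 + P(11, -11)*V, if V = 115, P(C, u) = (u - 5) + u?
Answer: -3139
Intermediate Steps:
P(C, u) = -5 + 2*u (P(C, u) = (-5 + u) + u = -5 + 2*u)
-34 + P(11, -11)*V = -34 + (-5 + 2*(-11))*115 = -34 + (-5 - 22)*115 = -34 - 27*115 = -34 - 3105 = -3139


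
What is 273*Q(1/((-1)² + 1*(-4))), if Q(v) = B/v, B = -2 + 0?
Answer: 1638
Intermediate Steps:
B = -2
Q(v) = -2/v
273*Q(1/((-1)² + 1*(-4))) = 273*(-2/(1/((-1)² + 1*(-4)))) = 273*(-2/(1/(1 - 4))) = 273*(-2/(1/(-3))) = 273*(-2/(-⅓)) = 273*(-2*(-3)) = 273*6 = 1638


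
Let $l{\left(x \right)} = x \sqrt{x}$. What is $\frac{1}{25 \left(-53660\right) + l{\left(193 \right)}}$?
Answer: $- \frac{1341500}{1799615060943} - \frac{193 \sqrt{193}}{1799615060943} \approx -7.4693 \cdot 10^{-7}$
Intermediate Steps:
$l{\left(x \right)} = x^{\frac{3}{2}}$
$\frac{1}{25 \left(-53660\right) + l{\left(193 \right)}} = \frac{1}{25 \left(-53660\right) + 193^{\frac{3}{2}}} = \frac{1}{-1341500 + 193 \sqrt{193}}$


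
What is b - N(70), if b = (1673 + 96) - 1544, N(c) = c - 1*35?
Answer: 190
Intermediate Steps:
N(c) = -35 + c (N(c) = c - 35 = -35 + c)
b = 225 (b = 1769 - 1544 = 225)
b - N(70) = 225 - (-35 + 70) = 225 - 1*35 = 225 - 35 = 190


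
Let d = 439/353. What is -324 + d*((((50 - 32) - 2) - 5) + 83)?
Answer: -73106/353 ≈ -207.10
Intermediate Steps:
d = 439/353 (d = 439*(1/353) = 439/353 ≈ 1.2436)
-324 + d*((((50 - 32) - 2) - 5) + 83) = -324 + 439*((((50 - 32) - 2) - 5) + 83)/353 = -324 + 439*(((18 - 2) - 5) + 83)/353 = -324 + 439*((16 - 5) + 83)/353 = -324 + 439*(11 + 83)/353 = -324 + (439/353)*94 = -324 + 41266/353 = -73106/353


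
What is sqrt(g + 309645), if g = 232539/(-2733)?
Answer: sqrt(256910273702)/911 ≈ 556.38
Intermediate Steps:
g = -77513/911 (g = 232539*(-1/2733) = -77513/911 ≈ -85.086)
sqrt(g + 309645) = sqrt(-77513/911 + 309645) = sqrt(282009082/911) = sqrt(256910273702)/911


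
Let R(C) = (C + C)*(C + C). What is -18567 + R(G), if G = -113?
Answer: 32509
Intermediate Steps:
R(C) = 4*C² (R(C) = (2*C)*(2*C) = 4*C²)
-18567 + R(G) = -18567 + 4*(-113)² = -18567 + 4*12769 = -18567 + 51076 = 32509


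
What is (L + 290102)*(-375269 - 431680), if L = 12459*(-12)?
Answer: -113452187706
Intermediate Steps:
L = -149508
(L + 290102)*(-375269 - 431680) = (-149508 + 290102)*(-375269 - 431680) = 140594*(-806949) = -113452187706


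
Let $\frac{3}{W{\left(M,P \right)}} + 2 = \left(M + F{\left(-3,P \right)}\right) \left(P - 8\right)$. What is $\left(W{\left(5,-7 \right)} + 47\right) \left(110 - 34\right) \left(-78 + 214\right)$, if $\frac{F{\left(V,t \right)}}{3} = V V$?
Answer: $\frac{117060368}{241} \approx 4.8573 \cdot 10^{5}$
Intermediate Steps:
$F{\left(V,t \right)} = 3 V^{2}$ ($F{\left(V,t \right)} = 3 V V = 3 V^{2}$)
$W{\left(M,P \right)} = \frac{3}{-2 + \left(-8 + P\right) \left(27 + M\right)}$ ($W{\left(M,P \right)} = \frac{3}{-2 + \left(M + 3 \left(-3\right)^{2}\right) \left(P - 8\right)} = \frac{3}{-2 + \left(M + 3 \cdot 9\right) \left(-8 + P\right)} = \frac{3}{-2 + \left(M + 27\right) \left(-8 + P\right)} = \frac{3}{-2 + \left(27 + M\right) \left(-8 + P\right)} = \frac{3}{-2 + \left(-8 + P\right) \left(27 + M\right)}$)
$\left(W{\left(5,-7 \right)} + 47\right) \left(110 - 34\right) \left(-78 + 214\right) = \left(\frac{3}{-218 - 40 + 27 \left(-7\right) + 5 \left(-7\right)} + 47\right) \left(110 - 34\right) \left(-78 + 214\right) = \left(\frac{3}{-218 - 40 - 189 - 35} + 47\right) 76 \cdot 136 = \left(\frac{3}{-482} + 47\right) 76 \cdot 136 = \left(3 \left(- \frac{1}{482}\right) + 47\right) 76 \cdot 136 = \left(- \frac{3}{482} + 47\right) 76 \cdot 136 = \frac{22651}{482} \cdot 76 \cdot 136 = \frac{860738}{241} \cdot 136 = \frac{117060368}{241}$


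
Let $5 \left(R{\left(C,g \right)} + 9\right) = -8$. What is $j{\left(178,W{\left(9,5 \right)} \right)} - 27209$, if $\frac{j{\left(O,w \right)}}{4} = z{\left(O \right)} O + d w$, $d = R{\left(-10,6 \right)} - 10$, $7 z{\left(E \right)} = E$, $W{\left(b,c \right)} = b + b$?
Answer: $- \frac{370547}{35} \approx -10587.0$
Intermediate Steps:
$W{\left(b,c \right)} = 2 b$
$R{\left(C,g \right)} = - \frac{53}{5}$ ($R{\left(C,g \right)} = -9 + \frac{1}{5} \left(-8\right) = -9 - \frac{8}{5} = - \frac{53}{5}$)
$z{\left(E \right)} = \frac{E}{7}$
$d = - \frac{103}{5}$ ($d = - \frac{53}{5} - 10 = - \frac{103}{5} \approx -20.6$)
$j{\left(O,w \right)} = - \frac{412 w}{5} + \frac{4 O^{2}}{7}$ ($j{\left(O,w \right)} = 4 \left(\frac{O}{7} O - \frac{103 w}{5}\right) = 4 \left(\frac{O^{2}}{7} - \frac{103 w}{5}\right) = 4 \left(- \frac{103 w}{5} + \frac{O^{2}}{7}\right) = - \frac{412 w}{5} + \frac{4 O^{2}}{7}$)
$j{\left(178,W{\left(9,5 \right)} \right)} - 27209 = \left(- \frac{412 \cdot 2 \cdot 9}{5} + \frac{4 \cdot 178^{2}}{7}\right) - 27209 = \left(\left(- \frac{412}{5}\right) 18 + \frac{4}{7} \cdot 31684\right) - 27209 = \left(- \frac{7416}{5} + \frac{126736}{7}\right) - 27209 = \frac{581768}{35} - 27209 = - \frac{370547}{35}$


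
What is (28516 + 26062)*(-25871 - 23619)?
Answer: -2701065220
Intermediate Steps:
(28516 + 26062)*(-25871 - 23619) = 54578*(-49490) = -2701065220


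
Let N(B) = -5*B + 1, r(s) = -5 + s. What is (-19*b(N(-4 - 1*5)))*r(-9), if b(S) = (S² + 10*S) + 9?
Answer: 687610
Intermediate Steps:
N(B) = 1 - 5*B
b(S) = 9 + S² + 10*S
(-19*b(N(-4 - 1*5)))*r(-9) = (-19*(9 + (1 - 5*(-4 - 1*5))² + 10*(1 - 5*(-4 - 1*5))))*(-5 - 9) = -19*(9 + (1 - 5*(-4 - 5))² + 10*(1 - 5*(-4 - 5)))*(-14) = -19*(9 + (1 - 5*(-9))² + 10*(1 - 5*(-9)))*(-14) = -19*(9 + (1 + 45)² + 10*(1 + 45))*(-14) = -19*(9 + 46² + 10*46)*(-14) = -19*(9 + 2116 + 460)*(-14) = -19*2585*(-14) = -49115*(-14) = 687610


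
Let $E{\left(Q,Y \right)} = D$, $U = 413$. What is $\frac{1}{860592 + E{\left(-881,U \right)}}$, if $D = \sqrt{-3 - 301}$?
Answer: $\frac{53787}{46288661923} - \frac{i \sqrt{19}}{185154647692} \approx 1.162 \cdot 10^{-6} - 2.3542 \cdot 10^{-11} i$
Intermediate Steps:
$D = 4 i \sqrt{19}$ ($D = \sqrt{-304} = 4 i \sqrt{19} \approx 17.436 i$)
$E{\left(Q,Y \right)} = 4 i \sqrt{19}$
$\frac{1}{860592 + E{\left(-881,U \right)}} = \frac{1}{860592 + 4 i \sqrt{19}}$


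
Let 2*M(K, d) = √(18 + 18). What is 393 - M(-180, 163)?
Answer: 390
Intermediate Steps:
M(K, d) = 3 (M(K, d) = √(18 + 18)/2 = √36/2 = (½)*6 = 3)
393 - M(-180, 163) = 393 - 1*3 = 393 - 3 = 390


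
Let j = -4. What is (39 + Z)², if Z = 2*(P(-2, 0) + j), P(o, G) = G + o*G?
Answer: 961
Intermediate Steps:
P(o, G) = G + G*o
Z = -8 (Z = 2*(0*(1 - 2) - 4) = 2*(0*(-1) - 4) = 2*(0 - 4) = 2*(-4) = -8)
(39 + Z)² = (39 - 8)² = 31² = 961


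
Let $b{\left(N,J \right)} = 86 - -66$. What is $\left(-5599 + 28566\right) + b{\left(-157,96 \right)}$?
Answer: $23119$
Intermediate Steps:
$b{\left(N,J \right)} = 152$ ($b{\left(N,J \right)} = 86 + 66 = 152$)
$\left(-5599 + 28566\right) + b{\left(-157,96 \right)} = \left(-5599 + 28566\right) + 152 = 22967 + 152 = 23119$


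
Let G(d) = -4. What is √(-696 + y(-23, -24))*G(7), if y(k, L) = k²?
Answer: -4*I*√167 ≈ -51.691*I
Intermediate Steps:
√(-696 + y(-23, -24))*G(7) = √(-696 + (-23)²)*(-4) = √(-696 + 529)*(-4) = √(-167)*(-4) = (I*√167)*(-4) = -4*I*√167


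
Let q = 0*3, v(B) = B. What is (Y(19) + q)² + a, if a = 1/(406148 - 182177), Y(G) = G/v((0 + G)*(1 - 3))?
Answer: 223975/895884 ≈ 0.25000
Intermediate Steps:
Y(G) = -½ (Y(G) = G/(((0 + G)*(1 - 3))) = G/((G*(-2))) = G/((-2*G)) = G*(-1/(2*G)) = -½)
q = 0
a = 1/223971 ≈ 4.4649e-6
(Y(19) + q)² + a = (-½ + 0)² + 1/223971 = (-½)² + 1/223971 = ¼ + 1/223971 = 223975/895884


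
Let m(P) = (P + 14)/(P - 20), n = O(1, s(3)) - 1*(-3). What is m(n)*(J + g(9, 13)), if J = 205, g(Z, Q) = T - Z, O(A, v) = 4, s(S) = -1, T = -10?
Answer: -3906/13 ≈ -300.46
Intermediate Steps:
g(Z, Q) = -10 - Z
n = 7 (n = 4 - 1*(-3) = 4 + 3 = 7)
m(P) = (14 + P)/(-20 + P)
m(n)*(J + g(9, 13)) = ((14 + 7)/(-20 + 7))*(205 + (-10 - 1*9)) = (21/(-13))*(205 + (-10 - 9)) = (-1/13*21)*(205 - 19) = -21/13*186 = -3906/13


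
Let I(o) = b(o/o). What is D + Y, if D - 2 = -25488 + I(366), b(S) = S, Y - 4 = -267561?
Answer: -293042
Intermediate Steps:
Y = -267557 (Y = 4 - 267561 = -267557)
I(o) = 1 (I(o) = o/o = 1)
D = -25485 (D = 2 + (-25488 + 1) = 2 - 25487 = -25485)
D + Y = -25485 - 267557 = -293042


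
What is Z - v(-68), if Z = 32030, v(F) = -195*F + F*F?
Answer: 14146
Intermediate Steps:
v(F) = F² - 195*F (v(F) = -195*F + F² = F² - 195*F)
Z - v(-68) = 32030 - (-68)*(-195 - 68) = 32030 - (-68)*(-263) = 32030 - 1*17884 = 32030 - 17884 = 14146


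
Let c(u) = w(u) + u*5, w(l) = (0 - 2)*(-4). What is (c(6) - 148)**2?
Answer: 12100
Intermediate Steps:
w(l) = 8 (w(l) = -2*(-4) = 8)
c(u) = 8 + 5*u (c(u) = 8 + u*5 = 8 + 5*u)
(c(6) - 148)**2 = ((8 + 5*6) - 148)**2 = ((8 + 30) - 148)**2 = (38 - 148)**2 = (-110)**2 = 12100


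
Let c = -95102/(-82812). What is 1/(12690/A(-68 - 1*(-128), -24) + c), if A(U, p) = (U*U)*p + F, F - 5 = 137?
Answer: 1785799374/1788106009 ≈ 0.99871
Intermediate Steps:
F = 142 (F = 5 + 137 = 142)
A(U, p) = 142 + p*U² (A(U, p) = (U*U)*p + 142 = U²*p + 142 = p*U² + 142 = 142 + p*U²)
c = 47551/41406 (c = -95102*(-1/82812) = 47551/41406 ≈ 1.1484)
1/(12690/A(-68 - 1*(-128), -24) + c) = 1/(12690/(142 - 24*(-68 - 1*(-128))²) + 47551/41406) = 1/(12690/(142 - 24*(-68 + 128)²) + 47551/41406) = 1/(12690/(142 - 24*60²) + 47551/41406) = 1/(12690/(142 - 24*3600) + 47551/41406) = 1/(12690/(142 - 86400) + 47551/41406) = 1/(12690/(-86258) + 47551/41406) = 1/(12690*(-1/86258) + 47551/41406) = 1/(-6345/43129 + 47551/41406) = 1/(1788106009/1785799374) = 1785799374/1788106009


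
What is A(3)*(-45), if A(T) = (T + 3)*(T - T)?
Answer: 0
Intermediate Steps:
A(T) = 0 (A(T) = (3 + T)*0 = 0)
A(3)*(-45) = 0*(-45) = 0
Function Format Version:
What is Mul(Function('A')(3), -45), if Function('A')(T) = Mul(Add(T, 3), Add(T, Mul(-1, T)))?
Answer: 0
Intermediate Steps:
Function('A')(T) = 0 (Function('A')(T) = Mul(Add(3, T), 0) = 0)
Mul(Function('A')(3), -45) = Mul(0, -45) = 0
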